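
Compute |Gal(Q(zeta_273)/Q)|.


|Gal(Q(zeta_273)/Q)| = phi(273)
= 144

144


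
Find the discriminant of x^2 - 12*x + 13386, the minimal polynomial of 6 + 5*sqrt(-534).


The element 6 + 5*sqrt(-534) has minimal polynomial:
x^2 - 12*x + 13386
Discriminant = (-12)^2 - 4*(13386)
= 144 - 53544
= -53400

-53400


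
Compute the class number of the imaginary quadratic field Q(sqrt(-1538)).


K = Q(sqrt(-1538)). d mod 4 = 2, so D = disc(K) = 4d = -6152
h(K) equals the number of primitive reduced positive-definite forms (a, b, c) = a*x^2 + b*x*y + c*y^2 with b^2 - 4ac = D,
where reduced means |b| <= a <= c, with b >= 0 whenever |b| = a or a = c, and primitive means gcd(a, b, c) = 1.
Reduced forces 3a^2 <= |D| = 6152, so 1 <= a <= 45; b must have the parity of D, and c = (b^2 - D)/(4a) must be an integer >= a.
Enumerate a = 1..45, b in [-a, a]:
  a=1: (1, 0, 1538)  [1]
  a=2: (2, 0, 769)  [1]
  a=3: (3, -2, 513), (3, 2, 513)  [2]
  a=4..5: none
  a=6: (6, -4, 257), (6, 4, 257)  [2]
  a=7: (7, -6, 221), (7, 6, 221)  [2]
  a=8: none
  a=9: (9, -2, 171), (9, 2, 171)  [2]
  a=10..12: none
  a=13: (13, -6, 119), (13, 6, 119)  [2]
  a=14: (14, -8, 111), (14, 8, 111)  [2]
  a=15..16: none
  a=17: (17, -6, 91), (17, 6, 91)  [2]
  a=18: (18, -16, 89), (18, 16, 89)  [2]
  a=19: (19, -2, 81), (19, 2, 81)  [2]
  a=20: none
  a=21: (21, -20, 78), (21, -8, 74), (21, 8, 74), (21, 20, 78)  [4]
  a=22: none
  a=23: (23, -14, 69), (23, 14, 69)  [2]
  a=24..25: none
  a=26: (26, -20, 63), (26, 20, 63)  [2]
  a=27: (27, -2, 57), (27, 2, 57)  [2]
  a=28: none
  a=29: (29, -24, 58), (29, 24, 58)  [2]
  a=30..33: none
  a=34: (34, -28, 51), (34, 28, 51)  [2]
  a=35..36: none
  a=37: (37, -8, 42), (37, 8, 42)  [2]
  a=38: (38, -36, 49), (38, 36, 49)  [2]
  a=39: (39, -32, 46), (39, -20, 42), (39, 20, 42), (39, 32, 46)  [4]
  a=40: none
  a=41: (41, -30, 43), (41, 30, 43)  [2]
  a=42..45: none
Total reduced forms: 1 + 1 + 2 + 2 + 2 + 2 + 2 + 2 + 2 + 2 + 2 + 4 + 2 + 2 + 2 + 2 + 2 + 2 + 2 + 4 + 2 = 44
h = 44

44


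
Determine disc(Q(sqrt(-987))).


For K = Q(sqrt(d)) with d squarefree: disc(K) = d if d = 1 mod 4, and disc(K) = 4d if d = 2 or 3 mod 4.
Here d = -987, and d mod 4 = 1.
d = 1 mod 4 (O_K = Z[(1+sqrt(d))/2]), so disc(K) = d = -987

-987


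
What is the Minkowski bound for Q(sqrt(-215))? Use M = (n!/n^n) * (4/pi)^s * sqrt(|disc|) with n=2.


d = -215, d mod 4 = 1, so disc(K) = d = -215; |disc(K)| = 215
Imaginary quadratic field, so n = 2, s = r2 = 1, r1 = 0
M = (n!/n^n) * (4/pi)^s * sqrt(|disc(K)|) = (2!/2^2) * (4/pi)^1 * sqrt(215)
= 0.5 * 1.273240 * 14.662878
= 9.3347

9.3347


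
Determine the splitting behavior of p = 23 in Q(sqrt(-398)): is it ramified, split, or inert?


K = Q(sqrt(-398)). Since d mod 4 = 2, disc(K) = -1592.
Check p | disc: -1592 mod 23 = 18.
p does not divide disc. Compute Legendre symbol (d/p):
16^((23-1)/2) mod 23 = 1
(d/p) = 1, so p splits: (p) = P*P' with e=1, f=1, g=2.
Therefore p is split.

split


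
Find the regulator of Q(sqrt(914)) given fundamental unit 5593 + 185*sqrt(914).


epsilon = 5593 + 185*sqrt(914)
= 11186.0001
R = ln(11186.0001)
= 9.3224

9.3224


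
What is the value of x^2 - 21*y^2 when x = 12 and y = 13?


x^2 - d*y^2
= 12^2 - 21*13^2
= 144 - 3549
= -3405

-3405


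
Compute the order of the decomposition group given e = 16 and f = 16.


|D_P| = e * f
= 16 * 16
= 256

256


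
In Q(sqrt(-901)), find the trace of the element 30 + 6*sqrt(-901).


Tr(a + b*sqrt(d)) = (a + b*sqrt(d)) + (a - b*sqrt(d)) = 2a
= 2 * (30)
= 60

60


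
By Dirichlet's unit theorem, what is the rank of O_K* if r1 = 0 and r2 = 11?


By Dirichlet's unit theorem:
rank = r1 + r2 - 1
= 0 + 11 - 1
= 10

10


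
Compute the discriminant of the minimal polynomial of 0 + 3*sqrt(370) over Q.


The element 0 + 3*sqrt(370) has minimal polynomial:
x^2 + 0*x - 3330
Discriminant = (0)^2 - 4*(-3330)
= 0 + 13320
= 13320

13320


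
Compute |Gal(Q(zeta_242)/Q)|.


|Gal(Q(zeta_242)/Q)| = phi(242)
= 110

110


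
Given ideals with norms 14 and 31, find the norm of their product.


N(IJ) = N(I) * N(J)
= 14 * 31
= 434

434


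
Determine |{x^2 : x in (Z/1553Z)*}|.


For prime p, the number of non-zero quadratic residues is (p-1)/2.
= (1553-1)/2
= 776

776


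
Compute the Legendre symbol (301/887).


p = 887 is prime, so compute (301/887) with the reciprocity algorithm (Jacobi-symbol steps: pull out 2s via (2/n), flip via reciprocity, reduce):
  reciprocity: (301/887) -> +(887/301)
  reduce: (285/301)
  reciprocity: (285/301) -> +(301/285)
  reduce: (16/285)
  pull out 2: (2/285) = -1  (since 285 mod 8 = 5)
  pull out 2: (2/285) = -1  (since 285 mod 8 = 5)
  pull out 2: (2/285) = -1  (since 285 mod 8 = 5)
  pull out 2: (2/285) = -1  (since 285 mod 8 = 5)
  (1/285) = 1
Product of signs = 1
(301/887) = 1

1


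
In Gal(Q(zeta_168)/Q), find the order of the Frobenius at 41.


The Frobenius at p in Gal(Q(zeta_n)/Q) = (Z/nZ)* is the class of p, so its order is ord_168(41), the smallest k >= 1 with 41^k = 1 mod 168.
n = 168 = 2^3 * 3 * 7, phi(168) = 48; the order divides phi(n).
Divisors of 48: 1, 2, 3, 4, 6, 8, 12, 16, 24, 48
Repeated squaring mod 168: 41^1 = 41, 41^2 = 1, 41^4 = 1, 41^8 = 1, 41^16 = 1, 41^32 = 1
Test divisors in increasing order:
  k=1: 41^1 = 41 mod 168
  k=2: 41^2 = 1 mod 168  <- first divisor giving 1
Order = 2

2


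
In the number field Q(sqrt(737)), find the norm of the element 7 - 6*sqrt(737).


N(a + b*sqrt(d)) = a^2 - d*b^2
= (7)^2 - (737)*(-6)^2
= 49 - 26532
= -26483

-26483


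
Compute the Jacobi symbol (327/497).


Compute (327/497) via quadratic reciprocity:
  reciprocity: (327/497) -> +(497/327)
  reduce: (170/327)
  pull out 2: (2/327) = +1  (since 327 mod 8 = 7)
  reciprocity: (85/327) -> +(327/85)
  reduce: (72/85)
  pull out 2: (2/85) = -1  (since 85 mod 8 = 5)
  pull out 2: (2/85) = -1  (since 85 mod 8 = 5)
  pull out 2: (2/85) = -1  (since 85 mod 8 = 5)
  reciprocity: (9/85) -> +(85/9)
  reduce: (4/9)
  pull out 2: (2/9) = +1  (since 9 mod 8 = 1)
  pull out 2: (2/9) = +1  (since 9 mod 8 = 1)
  (1/9) = 1
Product of signs = -1

-1


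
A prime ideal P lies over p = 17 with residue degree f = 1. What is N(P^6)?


N(P^a) = p^(a*f)
= 17^(6*1)
= 17^6
= 24137569

24137569


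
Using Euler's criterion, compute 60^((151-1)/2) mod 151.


p = 151 is prime and the exponent is (p-1)/2 = 75, so by Euler's criterion 60^75 = (60/151) = +1 or -1 mod 151.
Compute by square-and-multiply:
  75 = 64 + 8 + 2 + 1 (binary 1001011)
  Repeated squaring mod 151: 60^1 = 60, 60^2 = 127, 60^4 = 123, 60^8 = 29, 60^16 = 86, 60^32 = 148, 60^64 = 9
  60^75 = 60^64 * 60^8 * 60^2 * 60^1 = 9 * 29 * 127 * 60 mod 151
    9 * 29 = 261 = 110 mod 151
    110 * 127 = 13970 = 78 mod 151
    78 * 60 = 4680 = 150 mod 151
  60^75 = 150 mod 151
Result 150 = p - 1 = -1 mod 151: 60 is a quadratic non-residue mod 151. As a residue in [0, p-1] the value is 150.
60^75 mod 151 = 150

150


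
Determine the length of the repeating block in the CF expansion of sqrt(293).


Run the CF algorithm for sqrt(293).
a_0 = floor(sqrt(293)) = 17; set m_0=0, q_0=1.
Recurrence: m' = q*a - m,  q' = (d - m'^2)/q,  a' = floor((a_0 + m')/q').
  step 1: m=17, q=4, a=8
  step 2: m=15, q=17, a=1
  step 3: m=2, q=17, a=1
  step 4: m=15, q=4, a=8
  step 5: m=17, q=1, a=34
a_5 = 2*a_0 = 34, so the period closes here.
sqrt(293) = [17; 8, 1, 1, 8, 34]
Period length = 5

5


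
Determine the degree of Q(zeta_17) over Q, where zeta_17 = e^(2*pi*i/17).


The degree equals Euler's totient phi(17).
17 = 17
phi(17) = 16

16


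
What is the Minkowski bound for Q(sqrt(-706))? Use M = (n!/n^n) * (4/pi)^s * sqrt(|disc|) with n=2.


d = -706, d mod 4 = 2, so disc(K) = 4d = -2824; |disc(K)| = 2824
Imaginary quadratic field, so n = 2, s = r2 = 1, r1 = 0
M = (n!/n^n) * (4/pi)^s * sqrt(|disc(K)|) = (2!/2^2) * (4/pi)^1 * sqrt(2824)
= 0.5 * 1.273240 * 53.141321
= 33.8308

33.8308


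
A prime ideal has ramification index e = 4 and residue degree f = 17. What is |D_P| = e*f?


|D_P| = e * f
= 4 * 17
= 68

68


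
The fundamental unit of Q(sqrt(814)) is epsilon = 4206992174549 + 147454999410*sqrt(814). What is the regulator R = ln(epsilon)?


epsilon = 4206992174549 + 147454999410*sqrt(814)
= 8.4140e+12
R = ln(8.4140e+12)
= 29.7609

29.7609


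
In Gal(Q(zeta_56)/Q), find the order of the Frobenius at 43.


The Frobenius at p in Gal(Q(zeta_n)/Q) = (Z/nZ)* is the class of p, so its order is ord_56(43), the smallest k >= 1 with 43^k = 1 mod 56.
n = 56 = 2^3 * 7, phi(56) = 24; the order divides phi(n).
Divisors of 24: 1, 2, 3, 4, 6, 8, 12, 24
Repeated squaring mod 56: 43^1 = 43, 43^2 = 1, 43^4 = 1, 43^8 = 1, 43^16 = 1
Test divisors in increasing order:
  k=1: 43^1 = 43 mod 56
  k=2: 43^2 = 1 mod 56  <- first divisor giving 1
Order = 2

2


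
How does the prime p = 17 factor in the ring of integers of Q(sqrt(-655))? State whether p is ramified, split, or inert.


K = Q(sqrt(-655)). Since d mod 4 = 1, disc(K) = -655.
Check p | disc: -655 mod 17 = 8.
p does not divide disc. Compute Legendre symbol (d/p):
8^((17-1)/2) mod 17 = 1
(d/p) = 1, so p splits: (p) = P*P' with e=1, f=1, g=2.
Therefore p is split.

split


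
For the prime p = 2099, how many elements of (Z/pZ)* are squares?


For prime p, the number of non-zero quadratic residues is (p-1)/2.
= (2099-1)/2
= 1049

1049


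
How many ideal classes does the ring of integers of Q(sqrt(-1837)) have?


K = Q(sqrt(-1837)). d mod 4 = 3, so D = disc(K) = 4d = -7348
h(K) equals the number of primitive reduced positive-definite forms (a, b, c) = a*x^2 + b*x*y + c*y^2 with b^2 - 4ac = D,
where reduced means |b| <= a <= c, with b >= 0 whenever |b| = a or a = c, and primitive means gcd(a, b, c) = 1.
Reduced forces 3a^2 <= |D| = 7348, so 1 <= a <= 49; b must have the parity of D, and c = (b^2 - D)/(4a) must be an integer >= a.
Enumerate a = 1..49, b in [-a, a]:
  a=1: (1, 0, 1837)  [1]
  a=2: (2, 2, 919)  [1]
  a=3..6: none
  a=7: (7, -4, 263), (7, 4, 263)  [2]
  a=8..10: none
  a=11: (11, 0, 167)  [1]
  a=12: none
  a=13: (13, -6, 142), (13, 6, 142)  [2]
  a=14: (14, -10, 133), (14, 10, 133)  [2]
  a=15..16: none
  a=17: (17, -8, 109), (17, 8, 109)  [2]
  a=18: none
  a=19: (19, -10, 98), (19, 10, 98)  [2]
  a=20..21: none
  a=22: (22, 22, 89)  [1]
  a=23: (23, -14, 82), (23, 14, 82)  [2]
  a=24..25: none
  a=26: (26, -6, 71), (26, 6, 71)  [2]
  a=27..33: none
  a=34: (34, -26, 59), (34, 26, 59)  [2]
  a=35..37: none
  a=38: (38, -10, 49), (38, 10, 49)  [2]
  a=39..40: none
  a=41: (41, -14, 46), (41, 14, 46)  [2]
  a=42..49: none
Total reduced forms: 1 + 1 + 2 + 1 + 2 + 2 + 2 + 2 + 1 + 2 + 2 + 2 + 2 + 2 = 24
h = 24

24


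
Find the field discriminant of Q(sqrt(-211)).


For K = Q(sqrt(d)) with d squarefree: disc(K) = d if d = 1 mod 4, and disc(K) = 4d if d = 2 or 3 mod 4.
Here d = -211, and d mod 4 = 1.
d = 1 mod 4 (O_K = Z[(1+sqrt(d))/2]), so disc(K) = d = -211

-211


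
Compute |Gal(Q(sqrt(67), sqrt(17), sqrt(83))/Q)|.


The 3 square roots of distinct primes are multiplicatively independent over Q,
so [K:Q] = 2^3 and Gal(K/Q) is isomorphic to (Z/2Z)^3.
|Gal| = 2^3 = 8

8


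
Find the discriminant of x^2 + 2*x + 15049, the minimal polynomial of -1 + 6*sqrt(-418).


The element -1 + 6*sqrt(-418) has minimal polynomial:
x^2 + 2*x + 15049
Discriminant = (2)^2 - 4*(15049)
= 4 - 60196
= -60192

-60192


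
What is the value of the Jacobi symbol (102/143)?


Compute (102/143) via quadratic reciprocity:
  pull out 2: (2/143) = +1  (since 143 mod 8 = 7)
  reciprocity: (51/143) -> -(143/51)
  reduce: (41/51)
  reciprocity: (41/51) -> +(51/41)
  reduce: (10/41)
  pull out 2: (2/41) = +1  (since 41 mod 8 = 1)
  reciprocity: (5/41) -> +(41/5)
  reduce: (1/5)
  (1/5) = 1
Product of signs = -1

-1


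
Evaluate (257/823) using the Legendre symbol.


p = 823 is prime, so compute (257/823) with the reciprocity algorithm (Jacobi-symbol steps: pull out 2s via (2/n), flip via reciprocity, reduce):
  reciprocity: (257/823) -> +(823/257)
  reduce: (52/257)
  pull out 2: (2/257) = +1  (since 257 mod 8 = 1)
  pull out 2: (2/257) = +1  (since 257 mod 8 = 1)
  reciprocity: (13/257) -> +(257/13)
  reduce: (10/13)
  pull out 2: (2/13) = -1  (since 13 mod 8 = 5)
  reciprocity: (5/13) -> +(13/5)
  reduce: (3/5)
  reciprocity: (3/5) -> +(5/3)
  reduce: (2/3)
  pull out 2: (2/3) = -1  (since 3 mod 8 = 3)
  (1/3) = 1
Product of signs = 1
(257/823) = 1

1


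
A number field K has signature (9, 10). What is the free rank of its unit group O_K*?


By Dirichlet's unit theorem:
rank = r1 + r2 - 1
= 9 + 10 - 1
= 18

18


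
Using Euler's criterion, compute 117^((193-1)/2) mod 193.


p = 193 is prime and the exponent is (p-1)/2 = 96, so by Euler's criterion 117^96 = (117/193) = +1 or -1 mod 193.
Compute by square-and-multiply:
  96 = 64 + 32 (binary 1100000)
  Repeated squaring mod 193: 117^1 = 117, 117^2 = 179, 117^4 = 3, 117^8 = 9, 117^16 = 81, 117^32 = 192, 117^64 = 1
  117^96 = 117^64 * 117^32 = 1 * 192 mod 193
    1 * 192 = 192 = 192 mod 193
  117^96 = 192 mod 193
Result 192 = p - 1 = -1 mod 193: 117 is a quadratic non-residue mod 193. As a residue in [0, p-1] the value is 192.
117^96 mod 193 = 192

192


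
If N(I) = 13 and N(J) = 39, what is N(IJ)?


N(IJ) = N(I) * N(J)
= 13 * 39
= 507

507


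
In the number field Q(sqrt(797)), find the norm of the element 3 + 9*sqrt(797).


N(a + b*sqrt(d)) = a^2 - d*b^2
= (3)^2 - (797)*(9)^2
= 9 - 64557
= -64548

-64548


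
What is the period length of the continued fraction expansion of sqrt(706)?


Run the CF algorithm for sqrt(706).
a_0 = floor(sqrt(706)) = 26; set m_0=0, q_0=1.
Recurrence: m' = q*a - m,  q' = (d - m'^2)/q,  a' = floor((a_0 + m')/q').
  step 1: m=26, q=30, a=1
  step 2: m=4, q=23, a=1
  step 3: m=19, q=15, a=3
  step 4: m=26, q=2, a=26
  step 5: m=26, q=15, a=3
  step 6: m=19, q=23, a=1
  step 7: m=4, q=30, a=1
  step 8: m=26, q=1, a=52
a_8 = 2*a_0 = 52, so the period closes here.
sqrt(706) = [26; 1, 1, 3, 26, 3, 1, 1, 52]
Period length = 8

8


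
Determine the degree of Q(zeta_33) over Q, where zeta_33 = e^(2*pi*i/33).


The degree equals Euler's totient phi(33).
33 = 3 * 11
phi(33) = 20

20


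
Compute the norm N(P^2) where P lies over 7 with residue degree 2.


N(P^a) = p^(a*f)
= 7^(2*2)
= 7^4
= 2401

2401


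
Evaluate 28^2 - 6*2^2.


x^2 - d*y^2
= 28^2 - 6*2^2
= 784 - 24
= 760

760


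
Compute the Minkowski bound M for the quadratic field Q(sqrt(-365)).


d = -365, d mod 4 = 3, so disc(K) = 4d = -1460; |disc(K)| = 1460
Imaginary quadratic field, so n = 2, s = r2 = 1, r1 = 0
M = (n!/n^n) * (4/pi)^s * sqrt(|disc(K)|) = (2!/2^2) * (4/pi)^1 * sqrt(1460)
= 0.5 * 1.273240 * 38.209946
= 24.3252

24.3252


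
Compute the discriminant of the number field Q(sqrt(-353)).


For K = Q(sqrt(d)) with d squarefree: disc(K) = d if d = 1 mod 4, and disc(K) = 4d if d = 2 or 3 mod 4.
Here d = -353, and d mod 4 = 3.
d = 3 mod 4, not 1 (O_K = Z[sqrt(d)]), so disc(K) = 4d = 4 * (-353) = -1412

-1412


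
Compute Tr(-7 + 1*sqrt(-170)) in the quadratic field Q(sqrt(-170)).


Tr(a + b*sqrt(d)) = (a + b*sqrt(d)) + (a - b*sqrt(d)) = 2a
= 2 * (-7)
= -14

-14


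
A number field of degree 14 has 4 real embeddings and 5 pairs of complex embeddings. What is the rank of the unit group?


By Dirichlet's unit theorem:
rank = r1 + r2 - 1
= 4 + 5 - 1
= 8

8


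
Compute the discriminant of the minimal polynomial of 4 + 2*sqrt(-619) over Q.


The element 4 + 2*sqrt(-619) has minimal polynomial:
x^2 - 8*x + 2492
Discriminant = (-8)^2 - 4*(2492)
= 64 - 9968
= -9904

-9904


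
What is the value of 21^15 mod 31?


p = 31 is prime and the exponent is (p-1)/2 = 15, so by Euler's criterion 21^15 = (21/31) = +1 or -1 mod 31.
Compute by square-and-multiply:
  15 = 8 + 4 + 2 + 1 (binary 1111)
  Repeated squaring mod 31: 21^1 = 21, 21^2 = 7, 21^4 = 18, 21^8 = 14
  21^15 = 21^8 * 21^4 * 21^2 * 21^1 = 14 * 18 * 7 * 21 mod 31
    14 * 18 = 252 = 4 mod 31
    4 * 7 = 28 = 28 mod 31
    28 * 21 = 588 = 30 mod 31
  21^15 = 30 mod 31
Result 30 = p - 1 = -1 mod 31: 21 is a quadratic non-residue mod 31. As a residue in [0, p-1] the value is 30.
21^15 mod 31 = 30

30


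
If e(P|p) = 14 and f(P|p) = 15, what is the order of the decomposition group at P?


|D_P| = e * f
= 14 * 15
= 210

210


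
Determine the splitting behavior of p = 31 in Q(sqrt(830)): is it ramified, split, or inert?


K = Q(sqrt(830)). Since d mod 4 = 2, disc(K) = 3320.
Check p | disc: 3320 mod 31 = 3.
p does not divide disc. Compute Legendre symbol (d/p):
24^((31-1)/2) mod 31 = -1
(d/p) = -1, so p is inert: (p) stays prime with e=1, f=2, g=1.
Therefore p is inert.

inert


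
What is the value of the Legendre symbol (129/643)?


p = 643 is prime, so compute (129/643) with the reciprocity algorithm (Jacobi-symbol steps: pull out 2s via (2/n), flip via reciprocity, reduce):
  reciprocity: (129/643) -> +(643/129)
  reduce: (127/129)
  reciprocity: (127/129) -> +(129/127)
  reduce: (2/127)
  pull out 2: (2/127) = +1  (since 127 mod 8 = 7)
  (1/127) = 1
Product of signs = 1
(129/643) = 1

1


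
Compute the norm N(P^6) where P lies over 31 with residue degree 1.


N(P^a) = p^(a*f)
= 31^(6*1)
= 31^6
= 887503681

887503681


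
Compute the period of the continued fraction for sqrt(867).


Run the CF algorithm for sqrt(867).
a_0 = floor(sqrt(867)) = 29; set m_0=0, q_0=1.
Recurrence: m' = q*a - m,  q' = (d - m'^2)/q,  a' = floor((a_0 + m')/q').
  step 1: m=29, q=26, a=2
  step 2: m=23, q=13, a=4
  step 3: m=29, q=2, a=29
  step 4: m=29, q=13, a=4
  step 5: m=23, q=26, a=2
  step 6: m=29, q=1, a=58
a_6 = 2*a_0 = 58, so the period closes here.
sqrt(867) = [29; 2, 4, 29, 4, 2, 58]
Period length = 6

6


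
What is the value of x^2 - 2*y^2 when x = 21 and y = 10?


x^2 - d*y^2
= 21^2 - 2*10^2
= 441 - 200
= 241

241


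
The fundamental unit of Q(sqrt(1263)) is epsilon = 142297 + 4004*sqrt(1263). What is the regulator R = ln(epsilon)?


epsilon = 142297 + 4004*sqrt(1263)
= 284594.0000
R = ln(284594.0000)
= 12.5588

12.5588


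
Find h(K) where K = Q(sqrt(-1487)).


K = Q(sqrt(-1487)). d mod 4 = 1, so D = disc(K) = d = -1487
h(K) equals the number of primitive reduced positive-definite forms (a, b, c) = a*x^2 + b*x*y + c*y^2 with b^2 - 4ac = D,
where reduced means |b| <= a <= c, with b >= 0 whenever |b| = a or a = c, and primitive means gcd(a, b, c) = 1.
Reduced forces 3a^2 <= |D| = 1487, so 1 <= a <= 22; b must have the parity of D, and c = (b^2 - D)/(4a) must be an integer >= a.
Enumerate a = 1..22, b in [-a, a]:
  a=1: (1, 1, 372)  [1]
  a=2: (2, -1, 186), (2, 1, 186)  [2]
  a=3: (3, -1, 124), (3, 1, 124)  [2]
  a=4: (4, -1, 93), (4, 1, 93)  [2]
  a=5: none
  a=6: (6, -5, 63), (6, -1, 62), (6, 1, 62), (6, 5, 63)  [4]
  a=7: (7, -5, 54), (7, 5, 54)  [2]
  a=8: (8, -7, 48), (8, 7, 48)  [2]
  a=9: (9, -5, 42), (9, 5, 42)  [2]
  a=10: none
  a=11: (11, -3, 34), (11, 3, 34)  [2]
  a=12: (12, -7, 32), (12, -1, 31), (12, 1, 31), (12, 7, 32)  [4]
  a=13: none
  a=14: (14, -9, 28), (14, -5, 27), (14, 5, 27), (14, 9, 28)  [4]
  a=15: none
  a=16: (16, -7, 24), (16, 7, 24)  [2]
  a=17: (17, -3, 22), (17, 3, 22)  [2]
  a=18: (18, -13, 23), (18, -5, 21), (18, 5, 21), (18, 13, 23)  [4]
  a=19..20: none
  a=21: (21, -19, 22), (21, 19, 22)  [2]
  a=22: none
Total reduced forms: 1 + 2 + 2 + 2 + 4 + 2 + 2 + 2 + 2 + 4 + 4 + 2 + 2 + 4 + 2 = 37
h = 37

37


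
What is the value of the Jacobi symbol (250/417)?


Compute (250/417) via quadratic reciprocity:
  pull out 2: (2/417) = +1  (since 417 mod 8 = 1)
  reciprocity: (125/417) -> +(417/125)
  reduce: (42/125)
  pull out 2: (2/125) = -1  (since 125 mod 8 = 5)
  reciprocity: (21/125) -> +(125/21)
  reduce: (20/21)
  pull out 2: (2/21) = -1  (since 21 mod 8 = 5)
  pull out 2: (2/21) = -1  (since 21 mod 8 = 5)
  reciprocity: (5/21) -> +(21/5)
  reduce: (1/5)
  (1/5) = 1
Product of signs = -1

-1


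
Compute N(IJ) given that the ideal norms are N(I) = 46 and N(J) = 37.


N(IJ) = N(I) * N(J)
= 46 * 37
= 1702

1702


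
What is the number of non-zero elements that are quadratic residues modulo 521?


For prime p, the number of non-zero quadratic residues is (p-1)/2.
= (521-1)/2
= 260

260


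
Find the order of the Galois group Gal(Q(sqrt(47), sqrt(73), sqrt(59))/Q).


The 3 square roots of distinct primes are multiplicatively independent over Q,
so [K:Q] = 2^3 and Gal(K/Q) is isomorphic to (Z/2Z)^3.
|Gal| = 2^3 = 8

8


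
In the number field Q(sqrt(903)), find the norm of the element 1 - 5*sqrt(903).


N(a + b*sqrt(d)) = a^2 - d*b^2
= (1)^2 - (903)*(-5)^2
= 1 - 22575
= -22574

-22574


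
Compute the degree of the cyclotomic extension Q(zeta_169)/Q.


The degree equals Euler's totient phi(169).
169 = 13^2
phi(169) = 156

156


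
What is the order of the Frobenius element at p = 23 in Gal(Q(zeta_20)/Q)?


The Frobenius at p in Gal(Q(zeta_n)/Q) = (Z/nZ)* is the class of p, so its order is ord_20(23), the smallest k >= 1 with 23^k = 1 mod 20.
n = 20 = 2^2 * 5, phi(20) = 8; the order divides phi(n).
Divisors of 8: 1, 2, 4, 8
Repeated squaring mod 20: 23^1 = 3, 23^2 = 9, 23^4 = 1, 23^8 = 1
Test divisors in increasing order:
  k=1: 23^1 = 3 mod 20
  k=2: 23^2 = 9 mod 20
  k=4: 23^4 = 1 mod 20  <- first divisor giving 1
Order = 4

4


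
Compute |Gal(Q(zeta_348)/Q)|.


|Gal(Q(zeta_348)/Q)| = phi(348)
= 112

112


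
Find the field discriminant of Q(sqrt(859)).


For K = Q(sqrt(d)) with d squarefree: disc(K) = d if d = 1 mod 4, and disc(K) = 4d if d = 2 or 3 mod 4.
Here d = 859, and d mod 4 = 3.
d = 3 mod 4, not 1 (O_K = Z[sqrt(d)]), so disc(K) = 4d = 4 * (859) = 3436

3436


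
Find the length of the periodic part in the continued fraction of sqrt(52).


Run the CF algorithm for sqrt(52).
a_0 = floor(sqrt(52)) = 7; set m_0=0, q_0=1.
Recurrence: m' = q*a - m,  q' = (d - m'^2)/q,  a' = floor((a_0 + m')/q').
  step 1: m=7, q=3, a=4
  step 2: m=5, q=9, a=1
  step 3: m=4, q=4, a=2
  step 4: m=4, q=9, a=1
  step 5: m=5, q=3, a=4
  step 6: m=7, q=1, a=14
a_6 = 2*a_0 = 14, so the period closes here.
sqrt(52) = [7; 4, 1, 2, 1, 4, 14]
Period length = 6

6


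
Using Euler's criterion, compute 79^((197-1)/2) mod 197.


p = 197 is prime and the exponent is (p-1)/2 = 98, so by Euler's criterion 79^98 = (79/197) = +1 or -1 mod 197.
Compute by square-and-multiply:
  98 = 64 + 32 + 2 (binary 1100010)
  Repeated squaring mod 197: 79^1 = 79, 79^2 = 134, 79^4 = 29, 79^8 = 53, 79^16 = 51, 79^32 = 40, 79^64 = 24
  79^98 = 79^64 * 79^32 * 79^2 = 24 * 40 * 134 mod 197
    24 * 40 = 960 = 172 mod 197
    172 * 134 = 23048 = 196 mod 197
  79^98 = 196 mod 197
Result 196 = p - 1 = -1 mod 197: 79 is a quadratic non-residue mod 197. As a residue in [0, p-1] the value is 196.
79^98 mod 197 = 196

196


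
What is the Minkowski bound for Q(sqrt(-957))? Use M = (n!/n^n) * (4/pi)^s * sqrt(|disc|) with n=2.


d = -957, d mod 4 = 3, so disc(K) = 4d = -3828; |disc(K)| = 3828
Imaginary quadratic field, so n = 2, s = r2 = 1, r1 = 0
M = (n!/n^n) * (4/pi)^s * sqrt(|disc(K)|) = (2!/2^2) * (4/pi)^1 * sqrt(3828)
= 0.5 * 1.273240 * 61.870833
= 39.3882

39.3882


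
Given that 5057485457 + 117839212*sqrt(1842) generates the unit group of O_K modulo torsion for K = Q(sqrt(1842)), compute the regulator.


epsilon = 5057485457 + 117839212*sqrt(1842)
= 1.0115e+10
R = ln(1.0115e+10)
= 23.0373

23.0373


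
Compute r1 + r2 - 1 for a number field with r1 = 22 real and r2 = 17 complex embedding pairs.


By Dirichlet's unit theorem:
rank = r1 + r2 - 1
= 22 + 17 - 1
= 38

38


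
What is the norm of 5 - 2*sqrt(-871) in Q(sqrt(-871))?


N(a + b*sqrt(d)) = a^2 - d*b^2
= (5)^2 - (-871)*(-2)^2
= 25 + 3484
= 3509

3509


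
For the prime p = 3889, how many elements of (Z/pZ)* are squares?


For prime p, the number of non-zero quadratic residues is (p-1)/2.
= (3889-1)/2
= 1944

1944


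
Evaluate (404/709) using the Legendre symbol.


p = 709 is prime, so compute (404/709) with the reciprocity algorithm (Jacobi-symbol steps: pull out 2s via (2/n), flip via reciprocity, reduce):
  pull out 2: (2/709) = -1  (since 709 mod 8 = 5)
  pull out 2: (2/709) = -1  (since 709 mod 8 = 5)
  reciprocity: (101/709) -> +(709/101)
  reduce: (2/101)
  pull out 2: (2/101) = -1  (since 101 mod 8 = 5)
  (1/101) = 1
Product of signs = -1
(404/709) = -1

-1


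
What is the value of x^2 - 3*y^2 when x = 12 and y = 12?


x^2 - d*y^2
= 12^2 - 3*12^2
= 144 - 432
= -288

-288


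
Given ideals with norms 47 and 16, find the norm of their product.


N(IJ) = N(I) * N(J)
= 47 * 16
= 752

752


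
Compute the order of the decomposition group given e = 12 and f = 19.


|D_P| = e * f
= 12 * 19
= 228

228


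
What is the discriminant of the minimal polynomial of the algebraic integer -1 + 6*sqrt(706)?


The element -1 + 6*sqrt(706) has minimal polynomial:
x^2 + 2*x - 25415
Discriminant = (2)^2 - 4*(-25415)
= 4 + 101660
= 101664

101664


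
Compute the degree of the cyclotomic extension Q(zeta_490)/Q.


The degree equals Euler's totient phi(490).
490 = 2 * 5 * 7^2
phi(490) = 168

168


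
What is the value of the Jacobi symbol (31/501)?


Compute (31/501) via quadratic reciprocity:
  reciprocity: (31/501) -> +(501/31)
  reduce: (5/31)
  reciprocity: (5/31) -> +(31/5)
  reduce: (1/5)
  (1/5) = 1
Product of signs = 1

1


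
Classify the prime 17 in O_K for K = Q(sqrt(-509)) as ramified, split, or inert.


K = Q(sqrt(-509)). Since d mod 4 = 3, disc(K) = -2036.
Check p | disc: -2036 mod 17 = 4.
p does not divide disc. Compute Legendre symbol (d/p):
1^((17-1)/2) mod 17 = 1
(d/p) = 1, so p splits: (p) = P*P' with e=1, f=1, g=2.
Therefore p is split.

split


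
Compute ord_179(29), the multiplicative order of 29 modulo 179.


We want ord_179(29), the smallest k >= 1 with 29^k = 1 mod 179.
n = 179 = 179, phi(179) = 178; the order divides phi(n).
Divisors of 178: 1, 2, 89, 178
Repeated squaring mod 179: 29^1 = 29, 29^2 = 125, 29^4 = 52, 29^8 = 19, 29^16 = 3, 29^32 = 9, 29^64 = 81, 29^128 = 117
Test divisors in increasing order:
  k=1: 29^1 = 29 mod 179
  k=2: 29^2 = 125 mod 179
  k=89: 29^89 = 81 * 3 * 19 * 29 = 1 mod 179  <- first divisor giving 1
Order = 89

89


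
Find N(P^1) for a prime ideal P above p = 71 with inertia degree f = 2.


N(P^a) = p^(a*f)
= 71^(1*2)
= 71^2
= 5041

5041


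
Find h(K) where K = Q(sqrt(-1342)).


K = Q(sqrt(-1342)). d mod 4 = 2, so D = disc(K) = 4d = -5368
h(K) equals the number of primitive reduced positive-definite forms (a, b, c) = a*x^2 + b*x*y + c*y^2 with b^2 - 4ac = D,
where reduced means |b| <= a <= c, with b >= 0 whenever |b| = a or a = c, and primitive means gcd(a, b, c) = 1.
Reduced forces 3a^2 <= |D| = 5368, so 1 <= a <= 42; b must have the parity of D, and c = (b^2 - D)/(4a) must be an integer >= a.
Enumerate a = 1..42, b in [-a, a]:
  a=1: (1, 0, 1342)  [1]
  a=2: (2, 0, 671)  [1]
  a=3..6: none
  a=7: (7, -6, 193), (7, 6, 193)  [2]
  a=8..10: none
  a=11: (11, 0, 122)  [1]
  a=12: none
  a=13: (13, -12, 106), (13, 12, 106)  [2]
  a=14: (14, -8, 97), (14, 8, 97)  [2]
  a=15..16: none
  a=17: (17, -2, 79), (17, 2, 79)  [2]
  a=18: none
  a=19: (19, -16, 74), (19, 16, 74)  [2]
  a=20..21: none
  a=22: (22, 0, 61)  [1]
  a=23..25: none
  a=26: (26, -12, 53), (26, 12, 53)  [2]
  a=27..33: none
  a=34: (34, -32, 47), (34, 32, 47)  [2]
  a=35..36: none
  a=37: (37, -16, 38), (37, 16, 38)  [2]
  a=38..42: none
Total reduced forms: 1 + 1 + 2 + 1 + 2 + 2 + 2 + 2 + 1 + 2 + 2 + 2 = 20
h = 20

20


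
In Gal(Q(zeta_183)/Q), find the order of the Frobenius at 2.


The Frobenius at p in Gal(Q(zeta_n)/Q) = (Z/nZ)* is the class of p, so its order is ord_183(2), the smallest k >= 1 with 2^k = 1 mod 183.
n = 183 = 3 * 61, phi(183) = 120; the order divides phi(n).
Divisors of 120: 1, 2, 3, 4, 5, 6, 8, 10, 12, 15, 20, 24, 30, 40, 60, 120
Repeated squaring mod 183: 2^1 = 2, 2^2 = 4, 2^4 = 16, 2^8 = 73, 2^16 = 22, 2^32 = 118, 2^64 = 16
Test divisors in increasing order:
  k=1: 2^1 = 2 mod 183
  k=2: 2^2 = 4 mod 183
  k=3: 2^3 = 4 * 2 = 8 mod 183
  k=4: 2^4 = 16 mod 183
  k=5: 2^5 = 16 * 2 = 32 mod 183
  k=6: 2^6 = 16 * 4 = 64 mod 183
  k=8: 2^8 = 73 mod 183
  k=10: 2^10 = 73 * 4 = 109 mod 183
  k=12: 2^12 = 73 * 16 = 70 mod 183
  k=15: 2^15 = 73 * 16 * 4 * 2 = 11 mod 183
  k=20: 2^20 = 22 * 16 = 169 mod 183
  k=24: 2^24 = 22 * 73 = 142 mod 183
  k=30: 2^30 = 22 * 73 * 16 * 4 = 121 mod 183
  k=40: 2^40 = 118 * 73 = 13 mod 183
  k=60: 2^60 = 118 * 22 * 73 * 16 = 1 mod 183  <- first divisor giving 1
Order = 60

60


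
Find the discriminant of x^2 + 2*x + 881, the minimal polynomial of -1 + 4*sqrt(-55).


The element -1 + 4*sqrt(-55) has minimal polynomial:
x^2 + 2*x + 881
Discriminant = (2)^2 - 4*(881)
= 4 - 3524
= -3520

-3520


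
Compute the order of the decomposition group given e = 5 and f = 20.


|D_P| = e * f
= 5 * 20
= 100

100


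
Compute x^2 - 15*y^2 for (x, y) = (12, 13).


x^2 - d*y^2
= 12^2 - 15*13^2
= 144 - 2535
= -2391

-2391


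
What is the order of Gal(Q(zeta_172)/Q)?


|Gal(Q(zeta_172)/Q)| = phi(172)
= 84

84


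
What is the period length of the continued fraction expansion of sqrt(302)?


Run the CF algorithm for sqrt(302).
a_0 = floor(sqrt(302)) = 17; set m_0=0, q_0=1.
Recurrence: m' = q*a - m,  q' = (d - m'^2)/q,  a' = floor((a_0 + m')/q').
  step 1: m=17, q=13, a=2
  step 2: m=9, q=17, a=1
  step 3: m=8, q=14, a=1
  step 4: m=6, q=19, a=1
  step 5: m=13, q=7, a=4
  step 6: m=15, q=11, a=2
  step 7: m=7, q=23, a=1
  step 8: m=16, q=2, a=16
  step 9: m=16, q=23, a=1
  step 10: m=7, q=11, a=2
  step 11: m=15, q=7, a=4
  step 12: m=13, q=19, a=1
  step 13: m=6, q=14, a=1
  step 14: m=8, q=17, a=1
  step 15: m=9, q=13, a=2
  step 16: m=17, q=1, a=34
a_16 = 2*a_0 = 34, so the period closes here.
sqrt(302) = [17; 2, 1, 1, 1, 4, 2, 1, 16, 1, 2, 4, 1, 1, 1, 2, 34]
Period length = 16

16


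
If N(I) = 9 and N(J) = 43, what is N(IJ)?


N(IJ) = N(I) * N(J)
= 9 * 43
= 387

387


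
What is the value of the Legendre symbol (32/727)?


p = 727 is prime, so compute (32/727) with the reciprocity algorithm (Jacobi-symbol steps: pull out 2s via (2/n), flip via reciprocity, reduce):
  pull out 2: (2/727) = +1  (since 727 mod 8 = 7)
  pull out 2: (2/727) = +1  (since 727 mod 8 = 7)
  pull out 2: (2/727) = +1  (since 727 mod 8 = 7)
  pull out 2: (2/727) = +1  (since 727 mod 8 = 7)
  pull out 2: (2/727) = +1  (since 727 mod 8 = 7)
  (1/727) = 1
Product of signs = 1
(32/727) = 1

1


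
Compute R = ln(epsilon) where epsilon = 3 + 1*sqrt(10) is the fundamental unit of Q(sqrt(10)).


epsilon = 3 + 1*sqrt(10)
= 6.1623
R = ln(6.1623)
= 1.8184

1.8184


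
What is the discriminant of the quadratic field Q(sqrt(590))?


For K = Q(sqrt(d)) with d squarefree: disc(K) = d if d = 1 mod 4, and disc(K) = 4d if d = 2 or 3 mod 4.
Here d = 590, and d mod 4 = 2.
d = 2 mod 4, not 1 (O_K = Z[sqrt(d)]), so disc(K) = 4d = 4 * (590) = 2360

2360


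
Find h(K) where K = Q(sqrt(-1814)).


K = Q(sqrt(-1814)). d mod 4 = 2, so D = disc(K) = 4d = -7256
h(K) equals the number of primitive reduced positive-definite forms (a, b, c) = a*x^2 + b*x*y + c*y^2 with b^2 - 4ac = D,
where reduced means |b| <= a <= c, with b >= 0 whenever |b| = a or a = c, and primitive means gcd(a, b, c) = 1.
Reduced forces 3a^2 <= |D| = 7256, so 1 <= a <= 49; b must have the parity of D, and c = (b^2 - D)/(4a) must be an integer >= a.
Enumerate a = 1..49, b in [-a, a]:
  a=1: (1, 0, 1814)  [1]
  a=2: (2, 0, 907)  [1]
  a=3: (3, -2, 605), (3, 2, 605)  [2]
  a=4: none
  a=5: (5, -2, 363), (5, 2, 363)  [2]
  a=6: (6, -4, 303), (6, 4, 303)  [2]
  a=7..8: none
  a=9: (9, -4, 202), (9, 4, 202)  [2]
  a=10: (10, -8, 183), (10, 8, 183)  [2]
  a=11: (11, -2, 165), (11, 2, 165)  [2]
  a=12..14: none
  a=15: (15, -8, 122), (15, -2, 121), (15, 2, 121), (15, 8, 122)  [4]
  a=16..17: none
  a=18: (18, -4, 101), (18, 4, 101)  [2]
  a=19..21: none
  a=22: (22, -20, 87), (22, 20, 87)  [2]
  a=23: (23, -14, 81), (23, 14, 81)  [2]
  a=24: none
  a=25: (25, -12, 74), (25, 12, 74)  [2]
  a=26: none
  a=27: (27, -14, 69), (27, 14, 69)  [2]
  a=28: none
  a=29: (29, -20, 66), (29, 20, 66)  [2]
  a=30: (30, -28, 67), (30, -8, 61), (30, 8, 61), (30, 28, 67)  [4]
  a=31..32: none
  a=33: (33, -20, 58), (33, -2, 55), (33, 2, 55), (33, 20, 58)  [4]
  a=34..36: none
  a=37: (37, -12, 50), (37, 12, 50)  [2]
  a=38..40: none
  a=41: (41, -40, 54), (41, 40, 54)  [2]
  a=42: none
  a=43: (43, -22, 45), (43, 22, 45)  [2]
  a=44: none
  a=45: (45, -32, 46), (45, 32, 46)  [2]
  a=46..49: none
Total reduced forms: 1 + 1 + 2 + 2 + 2 + 2 + 2 + 2 + 4 + 2 + 2 + 2 + 2 + 2 + 2 + 4 + 4 + 2 + 2 + 2 + 2 = 46
h = 46

46


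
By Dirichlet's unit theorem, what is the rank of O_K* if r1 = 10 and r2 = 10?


By Dirichlet's unit theorem:
rank = r1 + r2 - 1
= 10 + 10 - 1
= 19

19


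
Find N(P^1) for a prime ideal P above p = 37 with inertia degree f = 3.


N(P^a) = p^(a*f)
= 37^(1*3)
= 37^3
= 50653

50653


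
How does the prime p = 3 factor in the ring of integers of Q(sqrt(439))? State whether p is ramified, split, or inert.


K = Q(sqrt(439)). Since d mod 4 = 3, disc(K) = 1756.
Check p | disc: 1756 mod 3 = 1.
p does not divide disc. Compute Legendre symbol (d/p):
1^((3-1)/2) mod 3 = 1
(d/p) = 1, so p splits: (p) = P*P' with e=1, f=1, g=2.
Therefore p is split.

split


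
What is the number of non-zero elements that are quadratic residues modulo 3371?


For prime p, the number of non-zero quadratic residues is (p-1)/2.
= (3371-1)/2
= 1685

1685


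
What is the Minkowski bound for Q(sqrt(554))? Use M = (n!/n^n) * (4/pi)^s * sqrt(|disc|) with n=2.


d = 554, d mod 4 = 2, so disc(K) = 4d = 2216; |disc(K)| = 2216
Real quadratic field, so n = 2, s = r2 = 0, r1 = 2
M = (n!/n^n) * (4/pi)^s * sqrt(|disc(K)|) = (2!/2^2) * (4/pi)^0 * sqrt(2216)
= 0.5 * 1.000000 * 47.074409
= 23.5372

23.5372


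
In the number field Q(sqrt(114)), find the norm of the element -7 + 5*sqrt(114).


N(a + b*sqrt(d)) = a^2 - d*b^2
= (-7)^2 - (114)*(5)^2
= 49 - 2850
= -2801

-2801


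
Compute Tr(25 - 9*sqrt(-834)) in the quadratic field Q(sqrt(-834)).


Tr(a + b*sqrt(d)) = (a + b*sqrt(d)) + (a - b*sqrt(d)) = 2a
= 2 * (25)
= 50

50


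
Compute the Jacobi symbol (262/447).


Compute (262/447) via quadratic reciprocity:
  pull out 2: (2/447) = +1  (since 447 mod 8 = 7)
  reciprocity: (131/447) -> -(447/131)
  reduce: (54/131)
  pull out 2: (2/131) = -1  (since 131 mod 8 = 3)
  reciprocity: (27/131) -> -(131/27)
  reduce: (23/27)
  reciprocity: (23/27) -> -(27/23)
  reduce: (4/23)
  pull out 2: (2/23) = +1  (since 23 mod 8 = 7)
  pull out 2: (2/23) = +1  (since 23 mod 8 = 7)
  (1/23) = 1
Product of signs = 1

1


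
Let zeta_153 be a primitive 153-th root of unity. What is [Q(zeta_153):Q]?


The degree equals Euler's totient phi(153).
153 = 3^2 * 17
phi(153) = 96

96


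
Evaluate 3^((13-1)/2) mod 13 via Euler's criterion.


p = 13 is prime and the exponent is (p-1)/2 = 6, so by Euler's criterion 3^6 = (3/13) = +1 or -1 mod 13.
Compute by square-and-multiply:
  6 = 4 + 2 (binary 110)
  Repeated squaring mod 13: 3^1 = 3, 3^2 = 9, 3^4 = 3
  3^6 = 3^4 * 3^2 = 3 * 9 mod 13
    3 * 9 = 27 = 1 mod 13
  3^6 = 1 mod 13
Result 1: 3 is a quadratic residue mod 13.
3^6 mod 13 = 1

1


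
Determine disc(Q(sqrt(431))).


For K = Q(sqrt(d)) with d squarefree: disc(K) = d if d = 1 mod 4, and disc(K) = 4d if d = 2 or 3 mod 4.
Here d = 431, and d mod 4 = 3.
d = 3 mod 4, not 1 (O_K = Z[sqrt(d)]), so disc(K) = 4d = 4 * (431) = 1724

1724


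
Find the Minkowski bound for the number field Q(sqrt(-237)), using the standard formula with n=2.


d = -237, d mod 4 = 3, so disc(K) = 4d = -948; |disc(K)| = 948
Imaginary quadratic field, so n = 2, s = r2 = 1, r1 = 0
M = (n!/n^n) * (4/pi)^s * sqrt(|disc(K)|) = (2!/2^2) * (4/pi)^1 * sqrt(948)
= 0.5 * 1.273240 * 30.789609
= 19.6013

19.6013


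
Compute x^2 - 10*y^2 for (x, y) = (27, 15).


x^2 - d*y^2
= 27^2 - 10*15^2
= 729 - 2250
= -1521

-1521


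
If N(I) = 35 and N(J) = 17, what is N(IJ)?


N(IJ) = N(I) * N(J)
= 35 * 17
= 595

595


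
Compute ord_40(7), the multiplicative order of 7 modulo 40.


We want ord_40(7), the smallest k >= 1 with 7^k = 1 mod 40.
n = 40 = 2^3 * 5, phi(40) = 16; the order divides phi(n).
Divisors of 16: 1, 2, 4, 8, 16
Repeated squaring mod 40: 7^1 = 7, 7^2 = 9, 7^4 = 1, 7^8 = 1, 7^16 = 1
Test divisors in increasing order:
  k=1: 7^1 = 7 mod 40
  k=2: 7^2 = 9 mod 40
  k=4: 7^4 = 1 mod 40  <- first divisor giving 1
Order = 4

4


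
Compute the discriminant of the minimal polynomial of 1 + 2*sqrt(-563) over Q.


The element 1 + 2*sqrt(-563) has minimal polynomial:
x^2 - 2*x + 2253
Discriminant = (-2)^2 - 4*(2253)
= 4 - 9012
= -9008

-9008


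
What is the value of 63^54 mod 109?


p = 109 is prime and the exponent is (p-1)/2 = 54, so by Euler's criterion 63^54 = (63/109) = +1 or -1 mod 109.
Compute by square-and-multiply:
  54 = 32 + 16 + 4 + 2 (binary 110110)
  Repeated squaring mod 109: 63^1 = 63, 63^2 = 45, 63^4 = 63, 63^8 = 45, 63^16 = 63, 63^32 = 45
  63^54 = 63^32 * 63^16 * 63^4 * 63^2 = 45 * 63 * 63 * 45 mod 109
    45 * 63 = 2835 = 1 mod 109
    1 * 63 = 63 = 63 mod 109
    63 * 45 = 2835 = 1 mod 109
  63^54 = 1 mod 109
Result 1: 63 is a quadratic residue mod 109.
63^54 mod 109 = 1

1


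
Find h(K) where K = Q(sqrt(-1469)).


K = Q(sqrt(-1469)). d mod 4 = 3, so D = disc(K) = 4d = -5876
h(K) equals the number of primitive reduced positive-definite forms (a, b, c) = a*x^2 + b*x*y + c*y^2 with b^2 - 4ac = D,
where reduced means |b| <= a <= c, with b >= 0 whenever |b| = a or a = c, and primitive means gcd(a, b, c) = 1.
Reduced forces 3a^2 <= |D| = 5876, so 1 <= a <= 44; b must have the parity of D, and c = (b^2 - D)/(4a) must be an integer >= a.
Enumerate a = 1..44, b in [-a, a]:
  a=1: (1, 0, 1469)  [1]
  a=2: (2, 2, 735)  [1]
  a=3: (3, -2, 490), (3, 2, 490)  [2]
  a=4: none
  a=5: (5, -2, 294), (5, 2, 294)  [2]
  a=6: (6, -2, 245), (6, 2, 245)  [2]
  a=7: (7, -2, 210), (7, 2, 210)  [2]
  a=8: none
  a=9: (9, -8, 165), (9, 8, 165)  [2]
  a=10: (10, -2, 147), (10, 2, 147)  [2]
  a=11: (11, -8, 135), (11, 8, 135)  [2]
  a=12: none
  a=13: (13, 0, 113)  [1]
  a=14: (14, -2, 105), (14, 2, 105)  [2]
  a=15: (15, -8, 99), (15, -2, 98), (15, 2, 98), (15, 8, 99)  [4]
  a=16..17: none
  a=18: (18, -10, 83), (18, 10, 83)  [2]
  a=19..20: none
  a=21: (21, -16, 73), (21, -2, 70), (21, 2, 70), (21, 16, 73)  [4]
  a=22: (22, -14, 69), (22, 14, 69)  [2]
  a=23: (23, -14, 66), (23, 14, 66)  [2]
  a=24: none
  a=25: (25, -18, 62), (25, 18, 62)  [2]
  a=26: (26, 26, 63)  [1]
  a=27: (27, -8, 55), (27, 8, 55)  [2]
  a=28..29: none
  a=30: (30, -22, 53), (30, -2, 49), (30, 2, 49), (30, 22, 53)  [4]
  a=31: (31, -18, 50), (31, 18, 50)  [2]
  a=32: none
  a=33: (33, -14, 46), (33, -8, 45), (33, 8, 45), (33, 14, 46)  [4]
  a=34: none
  a=35: (35, -12, 43), (35, -2, 42), (35, 2, 42), (35, 12, 43)  [4]
  a=36: none
  a=37: (37, -28, 45), (37, 28, 45)  [2]
  a=38: none
  a=39: (39, -26, 42), (39, 26, 42)  [2]
  a=40..44: none
Total reduced forms: 1 + 1 + 2 + 2 + 2 + 2 + 2 + 2 + 2 + 1 + 2 + 4 + 2 + 4 + 2 + 2 + 2 + 1 + 2 + 4 + 2 + 4 + 4 + 2 + 2 = 56
h = 56

56


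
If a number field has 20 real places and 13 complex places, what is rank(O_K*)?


By Dirichlet's unit theorem:
rank = r1 + r2 - 1
= 20 + 13 - 1
= 32

32


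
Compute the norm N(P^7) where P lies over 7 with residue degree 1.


N(P^a) = p^(a*f)
= 7^(7*1)
= 7^7
= 823543

823543


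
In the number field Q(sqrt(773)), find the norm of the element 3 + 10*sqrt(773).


N(a + b*sqrt(d)) = a^2 - d*b^2
= (3)^2 - (773)*(10)^2
= 9 - 77300
= -77291

-77291


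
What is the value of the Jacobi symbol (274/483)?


Compute (274/483) via quadratic reciprocity:
  pull out 2: (2/483) = -1  (since 483 mod 8 = 3)
  reciprocity: (137/483) -> +(483/137)
  reduce: (72/137)
  pull out 2: (2/137) = +1  (since 137 mod 8 = 1)
  pull out 2: (2/137) = +1  (since 137 mod 8 = 1)
  pull out 2: (2/137) = +1  (since 137 mod 8 = 1)
  reciprocity: (9/137) -> +(137/9)
  reduce: (2/9)
  pull out 2: (2/9) = +1  (since 9 mod 8 = 1)
  (1/9) = 1
Product of signs = -1

-1
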